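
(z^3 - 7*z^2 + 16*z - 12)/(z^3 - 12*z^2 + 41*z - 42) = (z - 2)/(z - 7)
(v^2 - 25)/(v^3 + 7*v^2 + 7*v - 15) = (v - 5)/(v^2 + 2*v - 3)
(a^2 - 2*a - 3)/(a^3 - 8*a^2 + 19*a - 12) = (a + 1)/(a^2 - 5*a + 4)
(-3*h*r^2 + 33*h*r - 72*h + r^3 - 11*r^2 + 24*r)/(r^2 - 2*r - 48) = (-3*h*r + 9*h + r^2 - 3*r)/(r + 6)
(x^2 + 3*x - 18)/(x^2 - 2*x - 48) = (x - 3)/(x - 8)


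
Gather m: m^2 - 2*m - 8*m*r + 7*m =m^2 + m*(5 - 8*r)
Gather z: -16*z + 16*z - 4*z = -4*z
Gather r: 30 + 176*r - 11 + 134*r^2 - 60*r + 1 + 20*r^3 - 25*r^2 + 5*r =20*r^3 + 109*r^2 + 121*r + 20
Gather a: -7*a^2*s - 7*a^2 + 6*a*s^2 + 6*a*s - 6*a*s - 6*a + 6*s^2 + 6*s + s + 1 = a^2*(-7*s - 7) + a*(6*s^2 - 6) + 6*s^2 + 7*s + 1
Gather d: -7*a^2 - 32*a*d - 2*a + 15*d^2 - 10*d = -7*a^2 - 2*a + 15*d^2 + d*(-32*a - 10)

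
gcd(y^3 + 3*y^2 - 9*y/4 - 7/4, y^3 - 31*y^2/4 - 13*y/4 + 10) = y - 1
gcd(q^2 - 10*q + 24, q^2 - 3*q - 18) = q - 6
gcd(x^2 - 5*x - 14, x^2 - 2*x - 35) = x - 7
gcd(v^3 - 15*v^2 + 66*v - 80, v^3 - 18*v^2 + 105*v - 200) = v^2 - 13*v + 40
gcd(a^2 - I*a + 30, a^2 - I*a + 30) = a^2 - I*a + 30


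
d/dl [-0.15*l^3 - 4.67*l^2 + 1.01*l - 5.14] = -0.45*l^2 - 9.34*l + 1.01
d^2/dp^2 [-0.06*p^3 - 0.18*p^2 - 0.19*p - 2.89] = -0.36*p - 0.36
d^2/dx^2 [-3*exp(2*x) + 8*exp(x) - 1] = (8 - 12*exp(x))*exp(x)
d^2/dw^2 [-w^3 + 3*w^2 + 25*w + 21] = 6 - 6*w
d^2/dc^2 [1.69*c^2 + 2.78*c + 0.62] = 3.38000000000000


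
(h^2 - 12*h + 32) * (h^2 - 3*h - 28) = h^4 - 15*h^3 + 40*h^2 + 240*h - 896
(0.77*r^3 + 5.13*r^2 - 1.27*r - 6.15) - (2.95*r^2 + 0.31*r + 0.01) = 0.77*r^3 + 2.18*r^2 - 1.58*r - 6.16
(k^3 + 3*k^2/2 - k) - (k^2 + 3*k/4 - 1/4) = k^3 + k^2/2 - 7*k/4 + 1/4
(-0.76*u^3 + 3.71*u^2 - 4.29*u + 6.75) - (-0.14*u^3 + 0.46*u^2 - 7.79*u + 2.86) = -0.62*u^3 + 3.25*u^2 + 3.5*u + 3.89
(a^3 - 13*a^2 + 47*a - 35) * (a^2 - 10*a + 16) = a^5 - 23*a^4 + 193*a^3 - 713*a^2 + 1102*a - 560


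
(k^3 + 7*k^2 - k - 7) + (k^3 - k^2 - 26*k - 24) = 2*k^3 + 6*k^2 - 27*k - 31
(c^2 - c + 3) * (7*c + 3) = 7*c^3 - 4*c^2 + 18*c + 9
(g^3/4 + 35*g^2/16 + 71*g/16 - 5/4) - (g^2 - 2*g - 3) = g^3/4 + 19*g^2/16 + 103*g/16 + 7/4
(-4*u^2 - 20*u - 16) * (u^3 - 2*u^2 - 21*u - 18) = -4*u^5 - 12*u^4 + 108*u^3 + 524*u^2 + 696*u + 288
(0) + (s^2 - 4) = s^2 - 4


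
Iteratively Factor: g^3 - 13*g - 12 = (g - 4)*(g^2 + 4*g + 3) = (g - 4)*(g + 1)*(g + 3)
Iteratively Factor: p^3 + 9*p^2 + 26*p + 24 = (p + 3)*(p^2 + 6*p + 8) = (p + 3)*(p + 4)*(p + 2)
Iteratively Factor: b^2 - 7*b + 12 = (b - 4)*(b - 3)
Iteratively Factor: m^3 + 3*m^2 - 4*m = (m - 1)*(m^2 + 4*m) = (m - 1)*(m + 4)*(m)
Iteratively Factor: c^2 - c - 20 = (c + 4)*(c - 5)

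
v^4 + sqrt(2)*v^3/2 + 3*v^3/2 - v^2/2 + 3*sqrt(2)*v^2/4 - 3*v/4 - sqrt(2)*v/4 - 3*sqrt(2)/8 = (v + 3/2)*(v - sqrt(2)/2)*(v + sqrt(2)/2)^2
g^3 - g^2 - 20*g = g*(g - 5)*(g + 4)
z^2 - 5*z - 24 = (z - 8)*(z + 3)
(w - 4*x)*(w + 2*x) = w^2 - 2*w*x - 8*x^2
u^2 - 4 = (u - 2)*(u + 2)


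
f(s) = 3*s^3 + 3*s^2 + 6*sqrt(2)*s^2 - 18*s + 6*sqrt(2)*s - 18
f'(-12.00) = 1010.84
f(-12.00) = -3433.94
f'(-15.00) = 1670.93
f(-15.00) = -7416.09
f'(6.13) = 469.49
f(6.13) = 1046.30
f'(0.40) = 1.11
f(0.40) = -19.78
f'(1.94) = 68.92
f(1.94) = 28.67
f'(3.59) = 188.94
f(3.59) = 234.67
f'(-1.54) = -23.54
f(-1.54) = 12.93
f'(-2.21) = -16.32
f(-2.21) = 26.74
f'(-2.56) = -9.34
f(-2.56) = 31.30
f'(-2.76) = -4.36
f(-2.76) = 32.68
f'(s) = 9*s^2 + 6*s + 12*sqrt(2)*s - 18 + 6*sqrt(2)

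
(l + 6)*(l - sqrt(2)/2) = l^2 - sqrt(2)*l/2 + 6*l - 3*sqrt(2)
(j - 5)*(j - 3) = j^2 - 8*j + 15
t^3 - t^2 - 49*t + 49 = (t - 7)*(t - 1)*(t + 7)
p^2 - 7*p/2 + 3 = (p - 2)*(p - 3/2)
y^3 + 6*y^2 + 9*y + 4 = (y + 1)^2*(y + 4)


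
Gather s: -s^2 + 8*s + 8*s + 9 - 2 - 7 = -s^2 + 16*s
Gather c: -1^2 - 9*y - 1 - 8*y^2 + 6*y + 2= -8*y^2 - 3*y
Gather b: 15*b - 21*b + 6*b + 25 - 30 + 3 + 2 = 0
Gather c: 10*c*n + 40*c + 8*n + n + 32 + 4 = c*(10*n + 40) + 9*n + 36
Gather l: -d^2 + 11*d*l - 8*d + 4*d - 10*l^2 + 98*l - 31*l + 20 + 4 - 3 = -d^2 - 4*d - 10*l^2 + l*(11*d + 67) + 21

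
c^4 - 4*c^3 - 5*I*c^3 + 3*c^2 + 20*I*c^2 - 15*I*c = c*(c - 3)*(c - 1)*(c - 5*I)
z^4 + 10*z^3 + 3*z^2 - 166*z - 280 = (z - 4)*(z + 2)*(z + 5)*(z + 7)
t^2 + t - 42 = (t - 6)*(t + 7)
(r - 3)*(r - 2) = r^2 - 5*r + 6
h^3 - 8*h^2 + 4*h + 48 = (h - 6)*(h - 4)*(h + 2)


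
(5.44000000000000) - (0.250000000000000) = 5.19000000000000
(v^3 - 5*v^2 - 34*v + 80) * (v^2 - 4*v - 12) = v^5 - 9*v^4 - 26*v^3 + 276*v^2 + 88*v - 960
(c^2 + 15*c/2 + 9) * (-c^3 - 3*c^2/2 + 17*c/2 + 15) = -c^5 - 9*c^4 - 47*c^3/4 + 261*c^2/4 + 189*c + 135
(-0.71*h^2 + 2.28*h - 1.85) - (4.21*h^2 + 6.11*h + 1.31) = -4.92*h^2 - 3.83*h - 3.16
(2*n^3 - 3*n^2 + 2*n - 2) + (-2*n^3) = -3*n^2 + 2*n - 2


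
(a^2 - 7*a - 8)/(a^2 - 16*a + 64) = (a + 1)/(a - 8)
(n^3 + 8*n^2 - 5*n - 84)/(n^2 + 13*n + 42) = (n^2 + n - 12)/(n + 6)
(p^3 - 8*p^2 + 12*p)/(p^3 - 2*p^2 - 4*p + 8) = p*(p - 6)/(p^2 - 4)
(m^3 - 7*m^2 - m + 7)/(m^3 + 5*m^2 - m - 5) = (m - 7)/(m + 5)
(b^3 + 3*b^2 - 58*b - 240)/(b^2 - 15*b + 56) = (b^2 + 11*b + 30)/(b - 7)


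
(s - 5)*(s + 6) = s^2 + s - 30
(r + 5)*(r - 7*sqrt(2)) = r^2 - 7*sqrt(2)*r + 5*r - 35*sqrt(2)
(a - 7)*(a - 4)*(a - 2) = a^3 - 13*a^2 + 50*a - 56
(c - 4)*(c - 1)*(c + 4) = c^3 - c^2 - 16*c + 16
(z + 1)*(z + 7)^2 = z^3 + 15*z^2 + 63*z + 49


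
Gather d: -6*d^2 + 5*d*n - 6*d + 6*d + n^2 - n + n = -6*d^2 + 5*d*n + n^2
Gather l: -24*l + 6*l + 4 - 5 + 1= -18*l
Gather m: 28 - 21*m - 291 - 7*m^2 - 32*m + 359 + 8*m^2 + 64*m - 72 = m^2 + 11*m + 24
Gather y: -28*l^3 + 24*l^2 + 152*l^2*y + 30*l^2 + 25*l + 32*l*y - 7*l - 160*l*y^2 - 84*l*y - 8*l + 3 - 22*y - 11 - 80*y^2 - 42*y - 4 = -28*l^3 + 54*l^2 + 10*l + y^2*(-160*l - 80) + y*(152*l^2 - 52*l - 64) - 12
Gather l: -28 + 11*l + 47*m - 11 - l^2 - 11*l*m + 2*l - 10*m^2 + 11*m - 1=-l^2 + l*(13 - 11*m) - 10*m^2 + 58*m - 40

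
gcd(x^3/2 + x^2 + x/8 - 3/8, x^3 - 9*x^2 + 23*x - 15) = 1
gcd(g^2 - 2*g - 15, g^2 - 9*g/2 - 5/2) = g - 5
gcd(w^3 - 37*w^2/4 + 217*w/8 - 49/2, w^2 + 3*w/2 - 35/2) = w - 7/2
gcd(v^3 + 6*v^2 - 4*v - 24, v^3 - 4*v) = v^2 - 4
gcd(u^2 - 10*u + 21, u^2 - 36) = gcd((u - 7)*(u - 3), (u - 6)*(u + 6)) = 1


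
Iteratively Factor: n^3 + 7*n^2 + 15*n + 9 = (n + 3)*(n^2 + 4*n + 3) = (n + 1)*(n + 3)*(n + 3)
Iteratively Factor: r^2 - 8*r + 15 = (r - 3)*(r - 5)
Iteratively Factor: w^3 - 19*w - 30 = (w + 3)*(w^2 - 3*w - 10) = (w - 5)*(w + 3)*(w + 2)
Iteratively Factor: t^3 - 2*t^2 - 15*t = (t + 3)*(t^2 - 5*t) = t*(t + 3)*(t - 5)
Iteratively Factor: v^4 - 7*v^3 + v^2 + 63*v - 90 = (v - 2)*(v^3 - 5*v^2 - 9*v + 45) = (v - 5)*(v - 2)*(v^2 - 9) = (v - 5)*(v - 2)*(v + 3)*(v - 3)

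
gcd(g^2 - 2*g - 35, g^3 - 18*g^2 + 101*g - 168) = g - 7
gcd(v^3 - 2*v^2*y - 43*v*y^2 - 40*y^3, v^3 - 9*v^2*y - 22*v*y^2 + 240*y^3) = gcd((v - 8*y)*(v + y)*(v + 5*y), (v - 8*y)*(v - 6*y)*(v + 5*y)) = -v^2 + 3*v*y + 40*y^2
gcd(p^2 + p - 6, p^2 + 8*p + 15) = p + 3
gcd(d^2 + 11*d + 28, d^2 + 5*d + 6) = 1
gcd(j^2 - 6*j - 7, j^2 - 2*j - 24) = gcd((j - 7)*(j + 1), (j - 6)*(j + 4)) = 1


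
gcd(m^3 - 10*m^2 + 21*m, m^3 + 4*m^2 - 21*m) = m^2 - 3*m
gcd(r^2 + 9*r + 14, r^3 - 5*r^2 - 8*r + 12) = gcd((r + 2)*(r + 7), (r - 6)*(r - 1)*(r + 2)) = r + 2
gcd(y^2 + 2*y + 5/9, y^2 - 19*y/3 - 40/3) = y + 5/3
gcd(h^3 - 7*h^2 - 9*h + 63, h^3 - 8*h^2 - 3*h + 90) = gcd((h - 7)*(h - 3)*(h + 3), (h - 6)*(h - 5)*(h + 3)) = h + 3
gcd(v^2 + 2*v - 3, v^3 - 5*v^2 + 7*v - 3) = v - 1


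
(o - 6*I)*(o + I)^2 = o^3 - 4*I*o^2 + 11*o + 6*I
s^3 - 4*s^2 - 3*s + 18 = (s - 3)^2*(s + 2)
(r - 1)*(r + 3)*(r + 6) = r^3 + 8*r^2 + 9*r - 18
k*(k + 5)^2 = k^3 + 10*k^2 + 25*k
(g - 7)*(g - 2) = g^2 - 9*g + 14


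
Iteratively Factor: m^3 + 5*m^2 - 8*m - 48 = (m + 4)*(m^2 + m - 12) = (m - 3)*(m + 4)*(m + 4)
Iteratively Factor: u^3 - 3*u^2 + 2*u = (u)*(u^2 - 3*u + 2) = u*(u - 1)*(u - 2)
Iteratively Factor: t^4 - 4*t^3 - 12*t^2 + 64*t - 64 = (t - 4)*(t^3 - 12*t + 16) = (t - 4)*(t - 2)*(t^2 + 2*t - 8) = (t - 4)*(t - 2)^2*(t + 4)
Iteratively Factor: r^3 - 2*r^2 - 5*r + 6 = (r - 1)*(r^2 - r - 6) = (r - 3)*(r - 1)*(r + 2)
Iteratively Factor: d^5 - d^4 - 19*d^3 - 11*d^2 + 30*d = (d - 5)*(d^4 + 4*d^3 + d^2 - 6*d) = (d - 5)*(d - 1)*(d^3 + 5*d^2 + 6*d) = (d - 5)*(d - 1)*(d + 3)*(d^2 + 2*d) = (d - 5)*(d - 1)*(d + 2)*(d + 3)*(d)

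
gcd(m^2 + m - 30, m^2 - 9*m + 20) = m - 5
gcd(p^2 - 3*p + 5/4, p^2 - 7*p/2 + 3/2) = p - 1/2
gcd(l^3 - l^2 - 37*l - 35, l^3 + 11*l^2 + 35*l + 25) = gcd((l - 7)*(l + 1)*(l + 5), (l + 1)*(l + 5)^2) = l^2 + 6*l + 5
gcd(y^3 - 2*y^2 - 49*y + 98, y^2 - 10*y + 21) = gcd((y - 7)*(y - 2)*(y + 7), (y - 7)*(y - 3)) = y - 7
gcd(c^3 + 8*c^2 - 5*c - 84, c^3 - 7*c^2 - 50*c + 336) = c + 7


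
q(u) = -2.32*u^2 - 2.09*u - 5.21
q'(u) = -4.64*u - 2.09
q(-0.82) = -5.06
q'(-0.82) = 1.71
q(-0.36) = -4.76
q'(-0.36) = -0.42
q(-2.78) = -17.33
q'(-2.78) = 10.81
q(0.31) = -6.08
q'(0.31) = -3.53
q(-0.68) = -4.86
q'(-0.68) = 1.07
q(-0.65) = -4.83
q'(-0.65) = 0.93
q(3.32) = -37.72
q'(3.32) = -17.49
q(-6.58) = -91.91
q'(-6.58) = 28.44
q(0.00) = -5.21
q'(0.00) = -2.09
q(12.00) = -364.37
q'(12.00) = -57.77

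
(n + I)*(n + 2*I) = n^2 + 3*I*n - 2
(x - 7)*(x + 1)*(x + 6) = x^3 - 43*x - 42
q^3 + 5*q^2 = q^2*(q + 5)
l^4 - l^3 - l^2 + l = l*(l - 1)^2*(l + 1)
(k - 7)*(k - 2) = k^2 - 9*k + 14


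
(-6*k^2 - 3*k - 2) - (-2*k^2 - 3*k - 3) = 1 - 4*k^2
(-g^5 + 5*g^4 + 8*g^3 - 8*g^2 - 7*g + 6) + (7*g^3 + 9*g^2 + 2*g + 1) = -g^5 + 5*g^4 + 15*g^3 + g^2 - 5*g + 7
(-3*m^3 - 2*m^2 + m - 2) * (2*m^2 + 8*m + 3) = -6*m^5 - 28*m^4 - 23*m^3 - 2*m^2 - 13*m - 6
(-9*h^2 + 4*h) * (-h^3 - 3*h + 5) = 9*h^5 - 4*h^4 + 27*h^3 - 57*h^2 + 20*h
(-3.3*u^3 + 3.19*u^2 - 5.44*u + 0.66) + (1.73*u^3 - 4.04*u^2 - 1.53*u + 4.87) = -1.57*u^3 - 0.85*u^2 - 6.97*u + 5.53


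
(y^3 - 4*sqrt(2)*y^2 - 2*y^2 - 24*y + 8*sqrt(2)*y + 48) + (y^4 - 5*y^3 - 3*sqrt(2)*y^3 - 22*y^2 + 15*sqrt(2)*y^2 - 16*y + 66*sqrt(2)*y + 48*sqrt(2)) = y^4 - 3*sqrt(2)*y^3 - 4*y^3 - 24*y^2 + 11*sqrt(2)*y^2 - 40*y + 74*sqrt(2)*y + 48 + 48*sqrt(2)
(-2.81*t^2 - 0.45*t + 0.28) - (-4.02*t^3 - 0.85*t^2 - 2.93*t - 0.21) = 4.02*t^3 - 1.96*t^2 + 2.48*t + 0.49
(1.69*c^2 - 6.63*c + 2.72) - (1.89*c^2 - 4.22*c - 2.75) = -0.2*c^2 - 2.41*c + 5.47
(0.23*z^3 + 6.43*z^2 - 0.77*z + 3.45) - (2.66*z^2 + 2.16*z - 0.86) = 0.23*z^3 + 3.77*z^2 - 2.93*z + 4.31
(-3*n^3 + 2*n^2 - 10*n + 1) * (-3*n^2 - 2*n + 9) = 9*n^5 - n^3 + 35*n^2 - 92*n + 9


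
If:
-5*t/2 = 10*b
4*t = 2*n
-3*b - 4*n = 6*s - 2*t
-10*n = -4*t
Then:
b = 0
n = 0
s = 0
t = 0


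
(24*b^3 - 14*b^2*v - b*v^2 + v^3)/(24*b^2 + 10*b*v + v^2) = (6*b^2 - 5*b*v + v^2)/(6*b + v)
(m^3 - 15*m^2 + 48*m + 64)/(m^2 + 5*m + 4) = (m^2 - 16*m + 64)/(m + 4)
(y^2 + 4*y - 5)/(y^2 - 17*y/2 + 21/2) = 2*(y^2 + 4*y - 5)/(2*y^2 - 17*y + 21)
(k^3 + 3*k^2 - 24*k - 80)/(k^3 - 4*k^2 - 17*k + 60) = (k + 4)/(k - 3)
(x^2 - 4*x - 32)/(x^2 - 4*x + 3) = (x^2 - 4*x - 32)/(x^2 - 4*x + 3)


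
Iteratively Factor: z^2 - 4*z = (z)*(z - 4)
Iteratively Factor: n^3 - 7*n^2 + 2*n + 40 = (n + 2)*(n^2 - 9*n + 20) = (n - 5)*(n + 2)*(n - 4)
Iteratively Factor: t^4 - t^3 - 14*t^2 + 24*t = (t - 2)*(t^3 + t^2 - 12*t) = (t - 3)*(t - 2)*(t^2 + 4*t) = t*(t - 3)*(t - 2)*(t + 4)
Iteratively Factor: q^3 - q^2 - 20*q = (q - 5)*(q^2 + 4*q) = (q - 5)*(q + 4)*(q)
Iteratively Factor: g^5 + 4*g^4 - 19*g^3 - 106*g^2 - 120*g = (g)*(g^4 + 4*g^3 - 19*g^2 - 106*g - 120) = g*(g + 3)*(g^3 + g^2 - 22*g - 40) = g*(g + 3)*(g + 4)*(g^2 - 3*g - 10) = g*(g + 2)*(g + 3)*(g + 4)*(g - 5)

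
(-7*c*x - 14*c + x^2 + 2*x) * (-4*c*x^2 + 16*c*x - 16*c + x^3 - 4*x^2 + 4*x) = 28*c^2*x^3 - 56*c^2*x^2 - 112*c^2*x + 224*c^2 - 11*c*x^4 + 22*c*x^3 + 44*c*x^2 - 88*c*x + x^5 - 2*x^4 - 4*x^3 + 8*x^2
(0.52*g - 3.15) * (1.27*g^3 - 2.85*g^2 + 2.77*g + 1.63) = 0.6604*g^4 - 5.4825*g^3 + 10.4179*g^2 - 7.8779*g - 5.1345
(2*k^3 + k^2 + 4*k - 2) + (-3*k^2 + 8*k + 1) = 2*k^3 - 2*k^2 + 12*k - 1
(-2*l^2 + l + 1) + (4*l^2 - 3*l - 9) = 2*l^2 - 2*l - 8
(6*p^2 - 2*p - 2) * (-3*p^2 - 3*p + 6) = -18*p^4 - 12*p^3 + 48*p^2 - 6*p - 12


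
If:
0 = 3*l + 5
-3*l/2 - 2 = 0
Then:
No Solution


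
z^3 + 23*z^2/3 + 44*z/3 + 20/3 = (z + 2/3)*(z + 2)*(z + 5)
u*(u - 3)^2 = u^3 - 6*u^2 + 9*u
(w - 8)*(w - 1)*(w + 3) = w^3 - 6*w^2 - 19*w + 24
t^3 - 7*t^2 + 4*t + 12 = (t - 6)*(t - 2)*(t + 1)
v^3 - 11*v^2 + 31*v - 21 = (v - 7)*(v - 3)*(v - 1)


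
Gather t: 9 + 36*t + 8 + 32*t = 68*t + 17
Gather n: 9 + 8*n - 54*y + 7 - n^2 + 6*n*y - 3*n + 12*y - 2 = -n^2 + n*(6*y + 5) - 42*y + 14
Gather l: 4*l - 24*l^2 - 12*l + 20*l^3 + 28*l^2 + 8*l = 20*l^3 + 4*l^2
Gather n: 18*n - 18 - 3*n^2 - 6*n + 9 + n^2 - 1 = -2*n^2 + 12*n - 10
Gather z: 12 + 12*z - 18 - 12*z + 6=0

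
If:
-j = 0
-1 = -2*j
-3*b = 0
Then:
No Solution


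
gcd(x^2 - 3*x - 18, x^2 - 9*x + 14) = 1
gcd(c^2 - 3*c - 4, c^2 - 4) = 1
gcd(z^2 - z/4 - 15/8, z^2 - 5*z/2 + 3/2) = z - 3/2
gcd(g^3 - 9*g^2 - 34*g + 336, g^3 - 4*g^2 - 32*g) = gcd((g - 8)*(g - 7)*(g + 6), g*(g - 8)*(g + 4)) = g - 8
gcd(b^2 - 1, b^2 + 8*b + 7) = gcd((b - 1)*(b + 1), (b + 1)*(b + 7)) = b + 1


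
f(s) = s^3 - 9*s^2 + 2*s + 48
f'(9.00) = 83.00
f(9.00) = 66.00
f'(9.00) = 83.00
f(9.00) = 66.00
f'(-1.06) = 24.45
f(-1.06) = 34.58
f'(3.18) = -24.90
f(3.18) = -4.49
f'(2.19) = -23.03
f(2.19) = 19.72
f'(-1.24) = 28.93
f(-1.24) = 29.77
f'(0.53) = -6.70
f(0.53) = 46.68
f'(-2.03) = 50.90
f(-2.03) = -1.51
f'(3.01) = -25.00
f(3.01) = -0.25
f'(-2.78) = 75.23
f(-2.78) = -48.60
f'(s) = 3*s^2 - 18*s + 2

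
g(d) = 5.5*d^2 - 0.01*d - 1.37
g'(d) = 11.0*d - 0.01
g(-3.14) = 52.89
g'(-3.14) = -34.55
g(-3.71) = 74.37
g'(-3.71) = -40.82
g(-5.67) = 175.51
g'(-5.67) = -62.38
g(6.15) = 206.59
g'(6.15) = 67.64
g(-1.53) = 11.52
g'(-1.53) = -16.84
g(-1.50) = 11.02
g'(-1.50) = -16.51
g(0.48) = -0.11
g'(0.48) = 5.27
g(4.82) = 126.36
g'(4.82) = 53.01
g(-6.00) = 196.69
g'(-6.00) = -66.01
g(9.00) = 444.04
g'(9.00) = 98.99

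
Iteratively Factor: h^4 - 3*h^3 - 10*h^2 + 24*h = (h - 2)*(h^3 - h^2 - 12*h) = h*(h - 2)*(h^2 - h - 12) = h*(h - 4)*(h - 2)*(h + 3)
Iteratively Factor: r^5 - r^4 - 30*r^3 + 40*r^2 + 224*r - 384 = (r - 2)*(r^4 + r^3 - 28*r^2 - 16*r + 192) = (r - 2)*(r + 4)*(r^3 - 3*r^2 - 16*r + 48) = (r - 2)*(r + 4)^2*(r^2 - 7*r + 12) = (r - 3)*(r - 2)*(r + 4)^2*(r - 4)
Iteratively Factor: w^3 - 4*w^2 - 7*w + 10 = (w - 5)*(w^2 + w - 2) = (w - 5)*(w + 2)*(w - 1)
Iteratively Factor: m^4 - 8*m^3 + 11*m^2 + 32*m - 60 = (m + 2)*(m^3 - 10*m^2 + 31*m - 30) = (m - 5)*(m + 2)*(m^2 - 5*m + 6) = (m - 5)*(m - 3)*(m + 2)*(m - 2)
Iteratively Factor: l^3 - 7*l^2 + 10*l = (l - 2)*(l^2 - 5*l) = l*(l - 2)*(l - 5)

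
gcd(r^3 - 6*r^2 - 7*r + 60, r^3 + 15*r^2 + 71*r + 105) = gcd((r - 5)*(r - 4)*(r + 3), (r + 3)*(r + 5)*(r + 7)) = r + 3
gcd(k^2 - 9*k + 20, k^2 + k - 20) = k - 4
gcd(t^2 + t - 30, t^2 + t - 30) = t^2 + t - 30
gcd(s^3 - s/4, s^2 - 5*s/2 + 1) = s - 1/2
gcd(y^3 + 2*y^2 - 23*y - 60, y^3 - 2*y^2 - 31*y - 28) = y + 4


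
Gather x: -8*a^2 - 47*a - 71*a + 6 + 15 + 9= -8*a^2 - 118*a + 30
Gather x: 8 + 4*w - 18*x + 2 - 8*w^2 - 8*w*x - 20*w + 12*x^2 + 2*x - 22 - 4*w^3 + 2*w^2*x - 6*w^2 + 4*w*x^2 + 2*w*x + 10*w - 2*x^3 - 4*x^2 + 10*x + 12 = -4*w^3 - 14*w^2 - 6*w - 2*x^3 + x^2*(4*w + 8) + x*(2*w^2 - 6*w - 6)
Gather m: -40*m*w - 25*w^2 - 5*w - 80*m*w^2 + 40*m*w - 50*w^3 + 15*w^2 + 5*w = -80*m*w^2 - 50*w^3 - 10*w^2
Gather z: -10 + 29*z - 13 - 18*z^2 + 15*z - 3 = -18*z^2 + 44*z - 26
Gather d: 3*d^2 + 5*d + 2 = 3*d^2 + 5*d + 2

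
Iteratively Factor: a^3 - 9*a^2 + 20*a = (a - 5)*(a^2 - 4*a) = (a - 5)*(a - 4)*(a)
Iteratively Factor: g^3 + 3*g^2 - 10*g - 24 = (g + 4)*(g^2 - g - 6) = (g + 2)*(g + 4)*(g - 3)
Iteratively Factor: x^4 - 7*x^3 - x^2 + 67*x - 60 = (x - 1)*(x^3 - 6*x^2 - 7*x + 60) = (x - 1)*(x + 3)*(x^2 - 9*x + 20) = (x - 5)*(x - 1)*(x + 3)*(x - 4)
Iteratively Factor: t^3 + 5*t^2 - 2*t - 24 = (t - 2)*(t^2 + 7*t + 12) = (t - 2)*(t + 3)*(t + 4)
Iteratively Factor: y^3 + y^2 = (y)*(y^2 + y) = y^2*(y + 1)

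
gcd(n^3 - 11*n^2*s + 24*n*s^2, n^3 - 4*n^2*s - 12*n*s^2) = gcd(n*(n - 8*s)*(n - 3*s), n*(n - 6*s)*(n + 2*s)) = n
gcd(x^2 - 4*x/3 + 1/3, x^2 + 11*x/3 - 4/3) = x - 1/3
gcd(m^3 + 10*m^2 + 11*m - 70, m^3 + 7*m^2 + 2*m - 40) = m^2 + 3*m - 10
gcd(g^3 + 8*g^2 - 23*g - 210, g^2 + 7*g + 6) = g + 6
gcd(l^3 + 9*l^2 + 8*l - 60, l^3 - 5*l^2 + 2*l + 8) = l - 2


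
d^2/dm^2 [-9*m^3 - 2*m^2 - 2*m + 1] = -54*m - 4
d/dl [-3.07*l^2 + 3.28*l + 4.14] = 3.28 - 6.14*l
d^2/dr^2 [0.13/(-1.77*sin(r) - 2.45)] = (0.407277*sin(r)^2 - 0.563745*sin(r) - 0.814554)/(1.77*sin(r) + 2.45)^3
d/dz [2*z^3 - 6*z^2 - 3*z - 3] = 6*z^2 - 12*z - 3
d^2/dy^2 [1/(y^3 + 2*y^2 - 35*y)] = 2*(-y*(3*y + 2)*(y^2 + 2*y - 35) + (3*y^2 + 4*y - 35)^2)/(y^3*(y^2 + 2*y - 35)^3)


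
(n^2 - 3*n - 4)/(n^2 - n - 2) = (n - 4)/(n - 2)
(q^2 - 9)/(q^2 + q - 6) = (q - 3)/(q - 2)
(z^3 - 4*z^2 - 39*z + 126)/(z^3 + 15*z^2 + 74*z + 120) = (z^2 - 10*z + 21)/(z^2 + 9*z + 20)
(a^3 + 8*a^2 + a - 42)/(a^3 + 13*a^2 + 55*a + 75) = (a^2 + 5*a - 14)/(a^2 + 10*a + 25)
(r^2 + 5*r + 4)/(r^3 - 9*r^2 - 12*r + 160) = (r + 1)/(r^2 - 13*r + 40)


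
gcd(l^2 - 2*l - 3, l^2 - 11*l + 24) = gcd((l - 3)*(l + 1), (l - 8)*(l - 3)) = l - 3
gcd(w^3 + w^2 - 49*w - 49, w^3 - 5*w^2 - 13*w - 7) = w^2 - 6*w - 7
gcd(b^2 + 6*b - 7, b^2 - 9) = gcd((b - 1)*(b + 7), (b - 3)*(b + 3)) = 1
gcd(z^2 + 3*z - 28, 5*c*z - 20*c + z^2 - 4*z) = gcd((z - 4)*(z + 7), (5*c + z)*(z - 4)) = z - 4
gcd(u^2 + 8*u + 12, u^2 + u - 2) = u + 2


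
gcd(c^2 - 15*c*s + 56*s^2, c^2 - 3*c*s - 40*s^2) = -c + 8*s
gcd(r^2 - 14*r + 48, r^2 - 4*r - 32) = r - 8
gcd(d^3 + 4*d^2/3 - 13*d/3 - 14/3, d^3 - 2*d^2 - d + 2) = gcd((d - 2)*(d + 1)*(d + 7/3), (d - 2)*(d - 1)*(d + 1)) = d^2 - d - 2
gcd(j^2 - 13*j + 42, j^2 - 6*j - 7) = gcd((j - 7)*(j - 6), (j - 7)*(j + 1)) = j - 7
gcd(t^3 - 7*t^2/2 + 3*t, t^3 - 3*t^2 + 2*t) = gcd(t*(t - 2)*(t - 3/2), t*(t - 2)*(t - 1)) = t^2 - 2*t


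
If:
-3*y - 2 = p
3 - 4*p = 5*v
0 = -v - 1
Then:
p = 2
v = -1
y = -4/3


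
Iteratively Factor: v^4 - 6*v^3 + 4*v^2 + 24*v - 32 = (v - 4)*(v^3 - 2*v^2 - 4*v + 8) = (v - 4)*(v - 2)*(v^2 - 4) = (v - 4)*(v - 2)^2*(v + 2)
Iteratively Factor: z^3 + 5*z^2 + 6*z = (z + 2)*(z^2 + 3*z) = z*(z + 2)*(z + 3)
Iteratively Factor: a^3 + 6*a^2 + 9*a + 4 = (a + 1)*(a^2 + 5*a + 4) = (a + 1)*(a + 4)*(a + 1)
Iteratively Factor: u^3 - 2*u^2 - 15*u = (u - 5)*(u^2 + 3*u) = u*(u - 5)*(u + 3)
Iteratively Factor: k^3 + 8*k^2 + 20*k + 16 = (k + 4)*(k^2 + 4*k + 4) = (k + 2)*(k + 4)*(k + 2)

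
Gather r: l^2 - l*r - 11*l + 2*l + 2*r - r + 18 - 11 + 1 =l^2 - 9*l + r*(1 - l) + 8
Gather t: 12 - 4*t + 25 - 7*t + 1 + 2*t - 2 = 36 - 9*t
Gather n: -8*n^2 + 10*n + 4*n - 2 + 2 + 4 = -8*n^2 + 14*n + 4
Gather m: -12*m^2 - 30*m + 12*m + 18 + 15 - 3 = -12*m^2 - 18*m + 30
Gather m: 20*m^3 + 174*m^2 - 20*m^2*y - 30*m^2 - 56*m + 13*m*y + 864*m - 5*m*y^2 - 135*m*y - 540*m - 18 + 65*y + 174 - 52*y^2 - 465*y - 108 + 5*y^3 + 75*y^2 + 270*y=20*m^3 + m^2*(144 - 20*y) + m*(-5*y^2 - 122*y + 268) + 5*y^3 + 23*y^2 - 130*y + 48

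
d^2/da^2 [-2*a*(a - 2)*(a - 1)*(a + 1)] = -24*a^2 + 24*a + 4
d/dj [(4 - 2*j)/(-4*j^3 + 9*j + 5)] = 2*(4*j^3 - 9*j - 3*(j - 2)*(4*j^2 - 3) - 5)/(-4*j^3 + 9*j + 5)^2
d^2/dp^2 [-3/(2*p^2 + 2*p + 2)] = 3*(p^2 + p - (2*p + 1)^2 + 1)/(p^2 + p + 1)^3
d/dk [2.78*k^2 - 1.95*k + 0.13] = 5.56*k - 1.95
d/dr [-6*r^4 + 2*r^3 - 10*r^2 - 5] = 2*r*(-12*r^2 + 3*r - 10)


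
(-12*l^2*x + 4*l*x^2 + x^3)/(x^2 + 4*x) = (-12*l^2 + 4*l*x + x^2)/(x + 4)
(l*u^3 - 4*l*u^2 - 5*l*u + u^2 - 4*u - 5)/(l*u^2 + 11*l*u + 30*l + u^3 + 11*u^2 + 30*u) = (l*u^3 - 4*l*u^2 - 5*l*u + u^2 - 4*u - 5)/(l*u^2 + 11*l*u + 30*l + u^3 + 11*u^2 + 30*u)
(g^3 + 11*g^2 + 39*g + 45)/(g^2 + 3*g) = g + 8 + 15/g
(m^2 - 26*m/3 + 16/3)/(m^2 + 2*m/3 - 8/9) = 3*(m - 8)/(3*m + 4)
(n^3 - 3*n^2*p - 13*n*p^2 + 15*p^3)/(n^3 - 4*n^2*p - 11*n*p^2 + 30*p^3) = (-n + p)/(-n + 2*p)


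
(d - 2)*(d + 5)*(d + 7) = d^3 + 10*d^2 + 11*d - 70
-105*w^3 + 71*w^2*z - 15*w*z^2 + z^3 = (-7*w + z)*(-5*w + z)*(-3*w + z)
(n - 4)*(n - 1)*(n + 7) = n^3 + 2*n^2 - 31*n + 28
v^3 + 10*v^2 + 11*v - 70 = (v - 2)*(v + 5)*(v + 7)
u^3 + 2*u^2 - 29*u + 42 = (u - 3)*(u - 2)*(u + 7)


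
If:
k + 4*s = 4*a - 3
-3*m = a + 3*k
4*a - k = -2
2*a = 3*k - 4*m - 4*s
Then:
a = -57/82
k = -32/41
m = 83/82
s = -5/4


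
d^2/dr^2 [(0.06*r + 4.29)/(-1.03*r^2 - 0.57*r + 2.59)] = (-(0.06*r + 4.29)*(2.06*r + 0.57)*(4.12*r + 1.14) + (0.3708*r + 8.9058)*(1.03*r^2 + 0.57*r - 2.59))/(1.03*r^2 + 0.57*r - 2.59)^3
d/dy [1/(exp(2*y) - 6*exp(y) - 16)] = 2*(3 - exp(y))*exp(y)/(-exp(2*y) + 6*exp(y) + 16)^2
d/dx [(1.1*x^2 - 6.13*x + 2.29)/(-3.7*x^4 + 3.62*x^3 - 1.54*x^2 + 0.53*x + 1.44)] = (8.14*x^5 - 72.025*x^4 + 78.2732*x^3 - 33.7266*x^2 + 10.2212*x - 10.0409)/(13.69*x^8 - 26.788*x^7 + 24.5004*x^6 - 15.0716*x^5 - 4.4472*x^4 + 8.7932*x^3 - 4.1543*x^2 + 1.5264*x + 2.0736)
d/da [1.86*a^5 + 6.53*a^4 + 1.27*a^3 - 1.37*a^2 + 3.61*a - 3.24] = 9.3*a^4 + 26.12*a^3 + 3.81*a^2 - 2.74*a + 3.61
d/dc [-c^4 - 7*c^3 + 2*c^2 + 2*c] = -4*c^3 - 21*c^2 + 4*c + 2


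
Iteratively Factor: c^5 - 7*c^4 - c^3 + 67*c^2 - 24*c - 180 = (c - 3)*(c^4 - 4*c^3 - 13*c^2 + 28*c + 60) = (c - 3)*(c + 2)*(c^3 - 6*c^2 - c + 30) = (c - 5)*(c - 3)*(c + 2)*(c^2 - c - 6) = (c - 5)*(c - 3)^2*(c + 2)*(c + 2)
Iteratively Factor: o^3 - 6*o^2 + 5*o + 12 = (o - 3)*(o^2 - 3*o - 4) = (o - 4)*(o - 3)*(o + 1)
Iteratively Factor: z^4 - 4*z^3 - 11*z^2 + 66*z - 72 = (z + 4)*(z^3 - 8*z^2 + 21*z - 18) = (z - 3)*(z + 4)*(z^2 - 5*z + 6) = (z - 3)^2*(z + 4)*(z - 2)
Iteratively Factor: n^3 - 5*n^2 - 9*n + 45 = (n - 5)*(n^2 - 9) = (n - 5)*(n - 3)*(n + 3)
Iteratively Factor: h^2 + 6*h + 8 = (h + 2)*(h + 4)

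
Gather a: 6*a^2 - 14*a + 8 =6*a^2 - 14*a + 8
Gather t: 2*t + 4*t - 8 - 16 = 6*t - 24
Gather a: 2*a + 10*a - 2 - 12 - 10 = 12*a - 24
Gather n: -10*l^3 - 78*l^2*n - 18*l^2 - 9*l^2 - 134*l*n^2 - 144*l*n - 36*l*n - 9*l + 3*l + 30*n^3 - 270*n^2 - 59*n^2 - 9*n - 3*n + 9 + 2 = -10*l^3 - 27*l^2 - 6*l + 30*n^3 + n^2*(-134*l - 329) + n*(-78*l^2 - 180*l - 12) + 11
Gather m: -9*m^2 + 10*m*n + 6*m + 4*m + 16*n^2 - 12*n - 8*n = -9*m^2 + m*(10*n + 10) + 16*n^2 - 20*n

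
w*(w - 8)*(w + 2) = w^3 - 6*w^2 - 16*w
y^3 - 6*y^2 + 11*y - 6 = (y - 3)*(y - 2)*(y - 1)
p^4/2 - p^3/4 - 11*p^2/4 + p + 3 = (p/2 + 1/2)*(p - 2)*(p - 3/2)*(p + 2)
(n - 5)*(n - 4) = n^2 - 9*n + 20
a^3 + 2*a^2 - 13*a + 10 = (a - 2)*(a - 1)*(a + 5)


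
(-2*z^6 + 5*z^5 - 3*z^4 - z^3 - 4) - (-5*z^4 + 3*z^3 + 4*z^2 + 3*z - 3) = -2*z^6 + 5*z^5 + 2*z^4 - 4*z^3 - 4*z^2 - 3*z - 1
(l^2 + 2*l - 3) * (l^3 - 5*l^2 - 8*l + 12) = l^5 - 3*l^4 - 21*l^3 + 11*l^2 + 48*l - 36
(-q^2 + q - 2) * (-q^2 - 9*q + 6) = q^4 + 8*q^3 - 13*q^2 + 24*q - 12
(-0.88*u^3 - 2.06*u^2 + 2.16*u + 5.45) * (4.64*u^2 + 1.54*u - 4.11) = -4.0832*u^5 - 10.9136*u^4 + 10.4668*u^3 + 37.081*u^2 - 0.4846*u - 22.3995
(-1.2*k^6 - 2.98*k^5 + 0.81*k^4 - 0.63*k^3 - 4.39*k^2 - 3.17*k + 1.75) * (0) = 0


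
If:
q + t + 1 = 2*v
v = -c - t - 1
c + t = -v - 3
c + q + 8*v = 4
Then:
No Solution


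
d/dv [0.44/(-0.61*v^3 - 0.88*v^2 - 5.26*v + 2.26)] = (0.8052*v^2 + 0.7744*v + 2.3144)/(0.61*v^3 + 0.88*v^2 + 5.26*v - 2.26)^2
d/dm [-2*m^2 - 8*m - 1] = -4*m - 8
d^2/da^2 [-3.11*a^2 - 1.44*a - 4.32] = -6.22000000000000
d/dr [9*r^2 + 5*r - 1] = 18*r + 5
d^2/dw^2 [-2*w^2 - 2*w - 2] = -4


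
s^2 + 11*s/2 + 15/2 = (s + 5/2)*(s + 3)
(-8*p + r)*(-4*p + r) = 32*p^2 - 12*p*r + r^2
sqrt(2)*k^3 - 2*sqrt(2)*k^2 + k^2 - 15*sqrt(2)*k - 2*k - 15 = (k - 5)*(k + 3)*(sqrt(2)*k + 1)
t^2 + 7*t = t*(t + 7)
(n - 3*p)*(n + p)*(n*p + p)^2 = n^4*p^2 - 2*n^3*p^3 + 2*n^3*p^2 - 3*n^2*p^4 - 4*n^2*p^3 + n^2*p^2 - 6*n*p^4 - 2*n*p^3 - 3*p^4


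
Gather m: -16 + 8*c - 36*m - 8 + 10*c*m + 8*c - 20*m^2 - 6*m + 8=16*c - 20*m^2 + m*(10*c - 42) - 16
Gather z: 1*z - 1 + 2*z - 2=3*z - 3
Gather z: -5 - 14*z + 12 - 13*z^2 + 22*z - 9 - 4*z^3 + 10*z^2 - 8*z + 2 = -4*z^3 - 3*z^2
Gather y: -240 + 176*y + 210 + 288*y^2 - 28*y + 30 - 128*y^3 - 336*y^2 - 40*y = -128*y^3 - 48*y^2 + 108*y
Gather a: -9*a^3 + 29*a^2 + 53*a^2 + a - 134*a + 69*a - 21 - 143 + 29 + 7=-9*a^3 + 82*a^2 - 64*a - 128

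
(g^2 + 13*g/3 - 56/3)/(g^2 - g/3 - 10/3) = (-3*g^2 - 13*g + 56)/(-3*g^2 + g + 10)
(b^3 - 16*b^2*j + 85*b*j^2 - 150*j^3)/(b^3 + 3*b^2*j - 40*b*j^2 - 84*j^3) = (b^2 - 10*b*j + 25*j^2)/(b^2 + 9*b*j + 14*j^2)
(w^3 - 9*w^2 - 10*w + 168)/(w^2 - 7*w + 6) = (w^2 - 3*w - 28)/(w - 1)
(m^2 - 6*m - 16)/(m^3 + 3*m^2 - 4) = (m - 8)/(m^2 + m - 2)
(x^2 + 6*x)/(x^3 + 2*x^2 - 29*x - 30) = x/(x^2 - 4*x - 5)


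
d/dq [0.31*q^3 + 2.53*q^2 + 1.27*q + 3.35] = 0.93*q^2 + 5.06*q + 1.27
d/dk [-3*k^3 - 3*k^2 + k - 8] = -9*k^2 - 6*k + 1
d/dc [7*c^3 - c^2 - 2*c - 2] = 21*c^2 - 2*c - 2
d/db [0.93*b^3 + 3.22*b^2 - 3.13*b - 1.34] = 2.79*b^2 + 6.44*b - 3.13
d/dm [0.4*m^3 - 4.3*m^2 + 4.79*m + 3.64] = 1.2*m^2 - 8.6*m + 4.79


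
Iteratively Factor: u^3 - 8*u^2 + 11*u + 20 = (u - 4)*(u^2 - 4*u - 5) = (u - 5)*(u - 4)*(u + 1)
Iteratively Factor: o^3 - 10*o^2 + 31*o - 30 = (o - 5)*(o^2 - 5*o + 6) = (o - 5)*(o - 3)*(o - 2)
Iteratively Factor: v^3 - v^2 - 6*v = (v + 2)*(v^2 - 3*v) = (v - 3)*(v + 2)*(v)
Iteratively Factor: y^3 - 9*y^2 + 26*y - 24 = (y - 3)*(y^2 - 6*y + 8) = (y - 3)*(y - 2)*(y - 4)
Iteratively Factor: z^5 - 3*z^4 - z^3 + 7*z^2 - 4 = (z + 1)*(z^4 - 4*z^3 + 3*z^2 + 4*z - 4) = (z + 1)^2*(z^3 - 5*z^2 + 8*z - 4) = (z - 1)*(z + 1)^2*(z^2 - 4*z + 4) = (z - 2)*(z - 1)*(z + 1)^2*(z - 2)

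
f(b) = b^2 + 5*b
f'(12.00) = 29.00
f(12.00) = 204.00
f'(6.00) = 17.00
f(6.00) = 66.00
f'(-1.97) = 1.06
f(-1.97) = -5.97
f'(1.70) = 8.40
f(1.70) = 11.39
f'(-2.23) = 0.54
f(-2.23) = -6.18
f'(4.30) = 13.60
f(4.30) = 39.99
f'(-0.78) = 3.44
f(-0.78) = -3.29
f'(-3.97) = -2.94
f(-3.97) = -4.09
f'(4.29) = 13.58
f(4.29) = 39.85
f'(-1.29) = 2.42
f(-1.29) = -4.79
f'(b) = 2*b + 5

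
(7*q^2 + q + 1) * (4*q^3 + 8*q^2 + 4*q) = 28*q^5 + 60*q^4 + 40*q^3 + 12*q^2 + 4*q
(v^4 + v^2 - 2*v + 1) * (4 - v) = -v^5 + 4*v^4 - v^3 + 6*v^2 - 9*v + 4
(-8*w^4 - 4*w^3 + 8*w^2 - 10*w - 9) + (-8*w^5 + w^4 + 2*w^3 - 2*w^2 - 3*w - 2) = -8*w^5 - 7*w^4 - 2*w^3 + 6*w^2 - 13*w - 11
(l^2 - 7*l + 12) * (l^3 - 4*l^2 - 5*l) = l^5 - 11*l^4 + 35*l^3 - 13*l^2 - 60*l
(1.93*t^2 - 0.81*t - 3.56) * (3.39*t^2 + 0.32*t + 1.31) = 6.5427*t^4 - 2.1283*t^3 - 9.7993*t^2 - 2.2003*t - 4.6636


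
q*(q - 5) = q^2 - 5*q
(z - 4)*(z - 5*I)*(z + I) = z^3 - 4*z^2 - 4*I*z^2 + 5*z + 16*I*z - 20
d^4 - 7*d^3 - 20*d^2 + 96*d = d*(d - 8)*(d - 3)*(d + 4)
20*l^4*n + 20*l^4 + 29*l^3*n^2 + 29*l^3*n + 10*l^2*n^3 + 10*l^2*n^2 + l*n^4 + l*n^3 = (l + n)*(4*l + n)*(5*l + n)*(l*n + l)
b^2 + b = b*(b + 1)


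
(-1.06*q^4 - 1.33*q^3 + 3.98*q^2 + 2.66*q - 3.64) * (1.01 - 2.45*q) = 2.597*q^5 + 2.1879*q^4 - 11.0943*q^3 - 2.4972*q^2 + 11.6046*q - 3.6764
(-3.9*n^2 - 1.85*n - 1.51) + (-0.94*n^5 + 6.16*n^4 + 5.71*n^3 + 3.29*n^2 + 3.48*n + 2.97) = -0.94*n^5 + 6.16*n^4 + 5.71*n^3 - 0.61*n^2 + 1.63*n + 1.46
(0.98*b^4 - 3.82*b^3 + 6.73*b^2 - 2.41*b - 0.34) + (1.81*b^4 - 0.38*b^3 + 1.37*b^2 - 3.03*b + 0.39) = 2.79*b^4 - 4.2*b^3 + 8.1*b^2 - 5.44*b + 0.05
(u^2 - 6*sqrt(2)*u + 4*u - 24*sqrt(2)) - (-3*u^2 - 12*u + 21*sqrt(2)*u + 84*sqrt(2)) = 4*u^2 - 27*sqrt(2)*u + 16*u - 108*sqrt(2)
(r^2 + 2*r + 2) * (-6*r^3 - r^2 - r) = -6*r^5 - 13*r^4 - 15*r^3 - 4*r^2 - 2*r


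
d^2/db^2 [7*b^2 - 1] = 14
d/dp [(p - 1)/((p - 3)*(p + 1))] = (-p^2 + 2*p - 5)/(p^4 - 4*p^3 - 2*p^2 + 12*p + 9)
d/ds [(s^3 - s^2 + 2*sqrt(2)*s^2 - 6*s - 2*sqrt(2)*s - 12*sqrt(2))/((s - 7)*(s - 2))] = (s^4 - 18*s^3 - 16*sqrt(2)*s^2 + 57*s^2 - 28*s + 80*sqrt(2)*s - 136*sqrt(2) - 84)/(s^4 - 18*s^3 + 109*s^2 - 252*s + 196)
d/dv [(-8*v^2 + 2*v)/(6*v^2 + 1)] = 2*(-6*v^2 - 8*v + 1)/(36*v^4 + 12*v^2 + 1)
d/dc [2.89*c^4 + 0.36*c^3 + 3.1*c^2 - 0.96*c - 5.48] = 11.56*c^3 + 1.08*c^2 + 6.2*c - 0.96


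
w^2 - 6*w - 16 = (w - 8)*(w + 2)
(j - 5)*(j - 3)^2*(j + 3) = j^4 - 8*j^3 + 6*j^2 + 72*j - 135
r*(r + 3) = r^2 + 3*r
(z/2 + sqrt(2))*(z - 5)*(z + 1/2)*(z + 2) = z^4/2 - 5*z^3/4 + sqrt(2)*z^3 - 23*z^2/4 - 5*sqrt(2)*z^2/2 - 23*sqrt(2)*z/2 - 5*z/2 - 5*sqrt(2)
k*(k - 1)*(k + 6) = k^3 + 5*k^2 - 6*k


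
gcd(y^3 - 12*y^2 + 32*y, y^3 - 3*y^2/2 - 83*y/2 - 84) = y - 8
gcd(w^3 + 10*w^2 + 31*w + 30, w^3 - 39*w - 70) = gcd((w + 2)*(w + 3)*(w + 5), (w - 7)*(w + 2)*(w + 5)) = w^2 + 7*w + 10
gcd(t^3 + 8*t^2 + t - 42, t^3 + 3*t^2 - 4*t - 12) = t^2 + t - 6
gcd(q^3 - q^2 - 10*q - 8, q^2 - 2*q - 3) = q + 1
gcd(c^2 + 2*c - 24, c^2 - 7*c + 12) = c - 4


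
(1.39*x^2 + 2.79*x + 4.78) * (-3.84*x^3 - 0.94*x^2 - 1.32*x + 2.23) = -5.3376*x^5 - 12.0202*x^4 - 22.8126*x^3 - 5.0763*x^2 - 0.0879000000000003*x + 10.6594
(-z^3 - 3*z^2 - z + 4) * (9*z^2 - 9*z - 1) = -9*z^5 - 18*z^4 + 19*z^3 + 48*z^2 - 35*z - 4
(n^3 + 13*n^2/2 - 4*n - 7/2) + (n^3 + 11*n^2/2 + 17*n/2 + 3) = 2*n^3 + 12*n^2 + 9*n/2 - 1/2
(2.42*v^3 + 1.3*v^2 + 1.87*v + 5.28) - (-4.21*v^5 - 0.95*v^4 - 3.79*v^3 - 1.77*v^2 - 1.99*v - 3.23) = 4.21*v^5 + 0.95*v^4 + 6.21*v^3 + 3.07*v^2 + 3.86*v + 8.51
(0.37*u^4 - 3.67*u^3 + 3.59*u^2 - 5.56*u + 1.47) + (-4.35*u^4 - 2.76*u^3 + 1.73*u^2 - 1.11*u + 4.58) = -3.98*u^4 - 6.43*u^3 + 5.32*u^2 - 6.67*u + 6.05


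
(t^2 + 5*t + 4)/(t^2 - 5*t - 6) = (t + 4)/(t - 6)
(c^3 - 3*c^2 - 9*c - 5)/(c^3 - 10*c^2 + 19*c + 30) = (c + 1)/(c - 6)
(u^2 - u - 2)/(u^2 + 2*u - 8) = (u + 1)/(u + 4)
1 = 1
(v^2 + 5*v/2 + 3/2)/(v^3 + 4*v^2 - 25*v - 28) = (v + 3/2)/(v^2 + 3*v - 28)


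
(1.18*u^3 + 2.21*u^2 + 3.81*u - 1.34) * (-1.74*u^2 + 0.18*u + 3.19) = -2.0532*u^5 - 3.633*u^4 - 2.4674*u^3 + 10.0673*u^2 + 11.9127*u - 4.2746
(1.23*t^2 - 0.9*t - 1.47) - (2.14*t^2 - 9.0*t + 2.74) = -0.91*t^2 + 8.1*t - 4.21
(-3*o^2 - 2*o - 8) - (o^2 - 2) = -4*o^2 - 2*o - 6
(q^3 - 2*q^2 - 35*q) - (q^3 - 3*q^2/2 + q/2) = -q^2/2 - 71*q/2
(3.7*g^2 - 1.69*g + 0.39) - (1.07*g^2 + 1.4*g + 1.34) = 2.63*g^2 - 3.09*g - 0.95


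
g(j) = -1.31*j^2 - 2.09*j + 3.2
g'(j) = -2.62*j - 2.09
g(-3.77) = -7.54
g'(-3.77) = 7.79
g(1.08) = -0.59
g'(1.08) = -4.92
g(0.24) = 2.62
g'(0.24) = -2.72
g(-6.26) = -35.05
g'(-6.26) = 14.31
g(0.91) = 0.21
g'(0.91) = -4.47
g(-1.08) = 3.93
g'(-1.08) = 0.74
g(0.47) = 1.93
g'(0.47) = -3.32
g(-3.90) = -8.57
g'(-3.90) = 8.13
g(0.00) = 3.20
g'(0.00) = -2.09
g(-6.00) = -31.42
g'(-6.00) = 13.63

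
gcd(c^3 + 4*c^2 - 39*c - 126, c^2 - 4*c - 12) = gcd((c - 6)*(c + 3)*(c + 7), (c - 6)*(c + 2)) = c - 6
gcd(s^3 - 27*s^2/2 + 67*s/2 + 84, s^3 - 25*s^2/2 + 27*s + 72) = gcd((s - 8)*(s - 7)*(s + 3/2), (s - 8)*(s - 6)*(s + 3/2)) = s^2 - 13*s/2 - 12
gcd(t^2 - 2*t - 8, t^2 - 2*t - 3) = 1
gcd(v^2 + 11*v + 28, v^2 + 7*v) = v + 7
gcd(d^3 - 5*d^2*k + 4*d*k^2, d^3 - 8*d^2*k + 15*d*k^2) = d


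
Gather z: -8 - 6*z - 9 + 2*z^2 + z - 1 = 2*z^2 - 5*z - 18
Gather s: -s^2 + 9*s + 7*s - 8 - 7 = -s^2 + 16*s - 15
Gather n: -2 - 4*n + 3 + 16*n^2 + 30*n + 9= 16*n^2 + 26*n + 10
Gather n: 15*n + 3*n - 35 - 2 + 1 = 18*n - 36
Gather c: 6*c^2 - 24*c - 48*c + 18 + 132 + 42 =6*c^2 - 72*c + 192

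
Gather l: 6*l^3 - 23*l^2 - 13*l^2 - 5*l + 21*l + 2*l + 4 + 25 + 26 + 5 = 6*l^3 - 36*l^2 + 18*l + 60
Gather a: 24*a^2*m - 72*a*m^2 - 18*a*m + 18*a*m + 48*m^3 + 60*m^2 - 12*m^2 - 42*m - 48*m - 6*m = 24*a^2*m - 72*a*m^2 + 48*m^3 + 48*m^2 - 96*m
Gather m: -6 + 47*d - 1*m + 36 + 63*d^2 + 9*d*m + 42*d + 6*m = 63*d^2 + 89*d + m*(9*d + 5) + 30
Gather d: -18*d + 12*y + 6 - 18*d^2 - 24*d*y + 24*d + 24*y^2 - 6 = -18*d^2 + d*(6 - 24*y) + 24*y^2 + 12*y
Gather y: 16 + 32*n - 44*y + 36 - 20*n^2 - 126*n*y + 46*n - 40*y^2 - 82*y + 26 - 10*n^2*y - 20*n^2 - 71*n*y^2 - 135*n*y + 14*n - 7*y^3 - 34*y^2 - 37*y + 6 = -40*n^2 + 92*n - 7*y^3 + y^2*(-71*n - 74) + y*(-10*n^2 - 261*n - 163) + 84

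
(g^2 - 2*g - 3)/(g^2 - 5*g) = (g^2 - 2*g - 3)/(g*(g - 5))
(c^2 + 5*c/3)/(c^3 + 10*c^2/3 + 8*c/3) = (3*c + 5)/(3*c^2 + 10*c + 8)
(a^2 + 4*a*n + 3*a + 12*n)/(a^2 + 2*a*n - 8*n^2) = (a + 3)/(a - 2*n)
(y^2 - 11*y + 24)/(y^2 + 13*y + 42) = (y^2 - 11*y + 24)/(y^2 + 13*y + 42)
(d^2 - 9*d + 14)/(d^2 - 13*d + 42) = (d - 2)/(d - 6)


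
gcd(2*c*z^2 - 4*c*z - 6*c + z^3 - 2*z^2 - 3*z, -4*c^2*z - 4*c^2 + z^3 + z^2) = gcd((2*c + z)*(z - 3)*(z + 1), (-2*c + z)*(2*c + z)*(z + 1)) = 2*c*z + 2*c + z^2 + z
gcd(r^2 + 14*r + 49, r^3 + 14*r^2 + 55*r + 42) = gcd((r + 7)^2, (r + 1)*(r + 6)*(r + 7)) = r + 7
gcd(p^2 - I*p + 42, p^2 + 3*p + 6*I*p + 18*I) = p + 6*I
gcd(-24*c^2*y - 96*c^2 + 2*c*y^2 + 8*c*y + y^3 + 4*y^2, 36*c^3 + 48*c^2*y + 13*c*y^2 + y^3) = 6*c + y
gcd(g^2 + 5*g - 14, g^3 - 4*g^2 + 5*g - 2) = g - 2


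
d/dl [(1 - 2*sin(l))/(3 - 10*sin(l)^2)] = 2*(-10*sin(l)^2 + 10*sin(l) - 3)*cos(l)/(10*sin(l)^2 - 3)^2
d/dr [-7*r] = -7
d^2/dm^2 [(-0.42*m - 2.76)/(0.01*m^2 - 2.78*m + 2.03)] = (-(0.02*m - 2.78)*(0.04*m - 5.56)*(0.42*m + 2.76) + (0.0252*m - 2.28)*(0.01*m^2 - 2.78*m + 2.03))/(0.01*m^2 - 2.78*m + 2.03)^3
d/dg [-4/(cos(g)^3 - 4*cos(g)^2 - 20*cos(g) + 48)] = 4*(-3*cos(g)^2 + 8*cos(g) + 20)*sin(g)/(cos(g)^3 - 4*cos(g)^2 - 20*cos(g) + 48)^2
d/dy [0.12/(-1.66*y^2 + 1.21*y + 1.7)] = (0.3984*y - 0.1452)/(-1.66*y^2 + 1.21*y + 1.7)^2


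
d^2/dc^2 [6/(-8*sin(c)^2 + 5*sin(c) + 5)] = 6*(-256*sin(c)^4 + 120*sin(c)^3 + 199*sin(c)^2 - 215*sin(c) + 130)/(-8*sin(c)^2 + 5*sin(c) + 5)^3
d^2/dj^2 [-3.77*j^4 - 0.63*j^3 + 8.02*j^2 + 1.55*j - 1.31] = -45.24*j^2 - 3.78*j + 16.04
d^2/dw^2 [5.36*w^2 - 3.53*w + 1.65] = 10.7200000000000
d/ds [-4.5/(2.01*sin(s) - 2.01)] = 2.23880597014925*cos(s)/(sin(s) - 1)^2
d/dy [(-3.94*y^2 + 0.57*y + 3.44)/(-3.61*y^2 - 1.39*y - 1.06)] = (7.5343*y^2 + 33.1896*y + 4.1774)/(13.0321*y^4 + 10.0358*y^3 + 9.5853*y^2 + 2.9468*y + 1.1236)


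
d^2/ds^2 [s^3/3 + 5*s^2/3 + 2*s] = 2*s + 10/3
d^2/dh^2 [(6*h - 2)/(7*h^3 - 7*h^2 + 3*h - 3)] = 4*((3*h - 1)*(21*h^2 - 14*h + 3)^2 + (-63*h^2 + 42*h - 7*(3*h - 1)^2 - 9)*(7*h^3 - 7*h^2 + 3*h - 3))/(7*h^3 - 7*h^2 + 3*h - 3)^3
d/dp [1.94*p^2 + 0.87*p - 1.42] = 3.88*p + 0.87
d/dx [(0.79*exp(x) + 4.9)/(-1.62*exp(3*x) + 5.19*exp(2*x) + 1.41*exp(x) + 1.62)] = (2.5596*exp(3*x) + 19.7139*exp(2*x) - 50.862*exp(x) - 5.6292)*exp(x)/(2.6244*exp(6*x) - 16.8156*exp(5*x) + 22.3677*exp(4*x) + 9.387*exp(3*x) + 18.8037*exp(2*x) + 4.5684*exp(x) + 2.6244)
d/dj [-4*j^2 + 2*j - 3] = 2 - 8*j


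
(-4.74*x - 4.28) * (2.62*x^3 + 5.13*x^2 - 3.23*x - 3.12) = -12.4188*x^4 - 35.5298*x^3 - 6.6462*x^2 + 28.6132*x + 13.3536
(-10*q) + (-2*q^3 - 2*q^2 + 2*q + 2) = -2*q^3 - 2*q^2 - 8*q + 2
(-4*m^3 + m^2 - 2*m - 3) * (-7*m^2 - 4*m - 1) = 28*m^5 + 9*m^4 + 14*m^3 + 28*m^2 + 14*m + 3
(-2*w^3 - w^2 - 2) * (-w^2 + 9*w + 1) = 2*w^5 - 17*w^4 - 11*w^3 + w^2 - 18*w - 2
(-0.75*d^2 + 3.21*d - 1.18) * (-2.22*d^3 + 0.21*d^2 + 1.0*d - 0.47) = 1.665*d^5 - 7.2837*d^4 + 2.5437*d^3 + 3.3147*d^2 - 2.6887*d + 0.5546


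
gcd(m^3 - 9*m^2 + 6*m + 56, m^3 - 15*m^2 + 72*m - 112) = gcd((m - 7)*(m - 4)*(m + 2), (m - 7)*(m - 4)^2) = m^2 - 11*m + 28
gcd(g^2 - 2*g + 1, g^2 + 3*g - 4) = g - 1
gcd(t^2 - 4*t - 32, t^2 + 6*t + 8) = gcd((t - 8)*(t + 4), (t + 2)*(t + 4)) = t + 4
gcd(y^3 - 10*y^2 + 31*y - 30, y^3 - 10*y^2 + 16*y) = y - 2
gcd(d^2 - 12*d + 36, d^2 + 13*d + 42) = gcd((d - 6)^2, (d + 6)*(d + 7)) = 1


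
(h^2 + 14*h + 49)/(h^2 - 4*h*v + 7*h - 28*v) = (-h - 7)/(-h + 4*v)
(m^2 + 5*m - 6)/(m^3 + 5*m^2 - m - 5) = (m + 6)/(m^2 + 6*m + 5)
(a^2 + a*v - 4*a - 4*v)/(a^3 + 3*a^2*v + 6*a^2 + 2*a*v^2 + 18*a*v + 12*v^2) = (a - 4)/(a^2 + 2*a*v + 6*a + 12*v)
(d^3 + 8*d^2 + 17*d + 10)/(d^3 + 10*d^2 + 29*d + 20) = (d + 2)/(d + 4)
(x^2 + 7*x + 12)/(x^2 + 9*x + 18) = (x + 4)/(x + 6)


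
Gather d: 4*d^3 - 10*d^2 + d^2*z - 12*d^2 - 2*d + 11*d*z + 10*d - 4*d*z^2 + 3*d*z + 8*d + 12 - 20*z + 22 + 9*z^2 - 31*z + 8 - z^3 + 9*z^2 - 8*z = 4*d^3 + d^2*(z - 22) + d*(-4*z^2 + 14*z + 16) - z^3 + 18*z^2 - 59*z + 42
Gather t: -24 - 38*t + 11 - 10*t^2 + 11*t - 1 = -10*t^2 - 27*t - 14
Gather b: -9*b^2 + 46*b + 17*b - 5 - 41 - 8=-9*b^2 + 63*b - 54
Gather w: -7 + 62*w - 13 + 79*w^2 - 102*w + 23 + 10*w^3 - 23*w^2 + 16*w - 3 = 10*w^3 + 56*w^2 - 24*w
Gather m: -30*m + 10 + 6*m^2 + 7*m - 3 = 6*m^2 - 23*m + 7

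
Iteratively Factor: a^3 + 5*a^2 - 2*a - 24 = (a + 4)*(a^2 + a - 6) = (a + 3)*(a + 4)*(a - 2)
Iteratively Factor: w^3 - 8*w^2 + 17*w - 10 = (w - 2)*(w^2 - 6*w + 5) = (w - 2)*(w - 1)*(w - 5)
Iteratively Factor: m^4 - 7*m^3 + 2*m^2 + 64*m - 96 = (m + 3)*(m^3 - 10*m^2 + 32*m - 32) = (m - 4)*(m + 3)*(m^2 - 6*m + 8) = (m - 4)*(m - 2)*(m + 3)*(m - 4)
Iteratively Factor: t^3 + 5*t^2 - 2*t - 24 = (t + 4)*(t^2 + t - 6) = (t + 3)*(t + 4)*(t - 2)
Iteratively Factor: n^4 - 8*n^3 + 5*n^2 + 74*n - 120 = (n + 3)*(n^3 - 11*n^2 + 38*n - 40) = (n - 5)*(n + 3)*(n^2 - 6*n + 8) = (n - 5)*(n - 2)*(n + 3)*(n - 4)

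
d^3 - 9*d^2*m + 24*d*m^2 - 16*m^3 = (d - 4*m)^2*(d - m)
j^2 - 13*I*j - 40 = (j - 8*I)*(j - 5*I)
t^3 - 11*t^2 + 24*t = t*(t - 8)*(t - 3)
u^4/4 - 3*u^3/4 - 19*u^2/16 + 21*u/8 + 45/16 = (u/4 + 1/4)*(u - 3)*(u - 5/2)*(u + 3/2)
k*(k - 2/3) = k^2 - 2*k/3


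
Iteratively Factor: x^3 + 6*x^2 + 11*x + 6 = (x + 3)*(x^2 + 3*x + 2) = (x + 2)*(x + 3)*(x + 1)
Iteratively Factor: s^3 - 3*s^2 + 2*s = (s)*(s^2 - 3*s + 2) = s*(s - 1)*(s - 2)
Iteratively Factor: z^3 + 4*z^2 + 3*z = (z + 1)*(z^2 + 3*z) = z*(z + 1)*(z + 3)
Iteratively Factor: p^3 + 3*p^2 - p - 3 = (p - 1)*(p^2 + 4*p + 3) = (p - 1)*(p + 3)*(p + 1)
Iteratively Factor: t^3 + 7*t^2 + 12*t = (t + 3)*(t^2 + 4*t) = t*(t + 3)*(t + 4)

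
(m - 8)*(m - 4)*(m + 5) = m^3 - 7*m^2 - 28*m + 160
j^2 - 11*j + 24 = (j - 8)*(j - 3)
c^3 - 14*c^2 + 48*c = c*(c - 8)*(c - 6)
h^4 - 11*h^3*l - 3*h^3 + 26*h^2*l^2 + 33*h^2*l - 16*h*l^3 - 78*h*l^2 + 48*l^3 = (h - 3)*(h - 8*l)*(h - 2*l)*(h - l)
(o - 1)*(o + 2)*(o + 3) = o^3 + 4*o^2 + o - 6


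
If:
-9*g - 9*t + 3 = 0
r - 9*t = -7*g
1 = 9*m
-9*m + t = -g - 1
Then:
No Solution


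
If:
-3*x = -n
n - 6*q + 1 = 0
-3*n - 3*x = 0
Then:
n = 0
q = 1/6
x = 0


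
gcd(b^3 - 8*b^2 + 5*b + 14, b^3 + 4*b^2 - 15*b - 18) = b + 1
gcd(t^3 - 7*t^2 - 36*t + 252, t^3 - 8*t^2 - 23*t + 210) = t^2 - 13*t + 42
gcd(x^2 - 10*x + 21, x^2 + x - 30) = 1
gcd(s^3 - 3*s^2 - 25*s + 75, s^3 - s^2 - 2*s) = 1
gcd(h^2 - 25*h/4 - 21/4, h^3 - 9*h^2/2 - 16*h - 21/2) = h - 7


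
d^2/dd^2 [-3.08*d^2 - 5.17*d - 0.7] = -6.16000000000000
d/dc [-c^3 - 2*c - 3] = -3*c^2 - 2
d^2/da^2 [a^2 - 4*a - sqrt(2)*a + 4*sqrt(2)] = 2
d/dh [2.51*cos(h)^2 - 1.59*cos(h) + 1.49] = (1.59 - 5.02*cos(h))*sin(h)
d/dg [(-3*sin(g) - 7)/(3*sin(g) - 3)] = 10*cos(g)/(3*(sin(g) - 1)^2)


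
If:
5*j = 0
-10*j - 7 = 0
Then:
No Solution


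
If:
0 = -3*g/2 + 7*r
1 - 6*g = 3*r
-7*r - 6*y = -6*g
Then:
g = 14/93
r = 1/31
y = 7/62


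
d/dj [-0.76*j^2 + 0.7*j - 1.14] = 0.7 - 1.52*j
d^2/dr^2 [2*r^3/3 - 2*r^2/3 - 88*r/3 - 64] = 4*r - 4/3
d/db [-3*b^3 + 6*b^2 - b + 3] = -9*b^2 + 12*b - 1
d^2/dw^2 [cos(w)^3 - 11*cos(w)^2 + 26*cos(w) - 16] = -107*cos(w)/4 + 22*cos(2*w) - 9*cos(3*w)/4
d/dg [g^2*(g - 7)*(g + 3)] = 2*g*(2*g^2 - 6*g - 21)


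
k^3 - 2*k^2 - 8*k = k*(k - 4)*(k + 2)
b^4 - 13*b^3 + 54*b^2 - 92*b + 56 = (b - 7)*(b - 2)^3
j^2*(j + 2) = j^3 + 2*j^2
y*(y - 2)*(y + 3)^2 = y^4 + 4*y^3 - 3*y^2 - 18*y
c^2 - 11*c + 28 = (c - 7)*(c - 4)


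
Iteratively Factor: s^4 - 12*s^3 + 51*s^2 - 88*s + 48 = (s - 4)*(s^3 - 8*s^2 + 19*s - 12) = (s - 4)^2*(s^2 - 4*s + 3) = (s - 4)^2*(s - 1)*(s - 3)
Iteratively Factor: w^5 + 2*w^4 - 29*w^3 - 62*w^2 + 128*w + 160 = (w - 5)*(w^4 + 7*w^3 + 6*w^2 - 32*w - 32) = (w - 5)*(w - 2)*(w^3 + 9*w^2 + 24*w + 16) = (w - 5)*(w - 2)*(w + 4)*(w^2 + 5*w + 4) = (w - 5)*(w - 2)*(w + 1)*(w + 4)*(w + 4)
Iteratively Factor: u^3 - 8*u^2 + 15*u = (u - 3)*(u^2 - 5*u) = u*(u - 3)*(u - 5)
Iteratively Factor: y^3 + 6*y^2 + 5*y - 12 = (y - 1)*(y^2 + 7*y + 12) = (y - 1)*(y + 3)*(y + 4)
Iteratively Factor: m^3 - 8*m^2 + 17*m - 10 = (m - 2)*(m^2 - 6*m + 5) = (m - 5)*(m - 2)*(m - 1)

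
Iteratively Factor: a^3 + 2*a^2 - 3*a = (a + 3)*(a^2 - a) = (a - 1)*(a + 3)*(a)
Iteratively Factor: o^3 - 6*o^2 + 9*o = (o)*(o^2 - 6*o + 9) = o*(o - 3)*(o - 3)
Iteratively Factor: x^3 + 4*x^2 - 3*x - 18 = (x + 3)*(x^2 + x - 6) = (x + 3)^2*(x - 2)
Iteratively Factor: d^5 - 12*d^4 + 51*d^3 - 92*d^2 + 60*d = (d - 2)*(d^4 - 10*d^3 + 31*d^2 - 30*d) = (d - 5)*(d - 2)*(d^3 - 5*d^2 + 6*d) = d*(d - 5)*(d - 2)*(d^2 - 5*d + 6) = d*(d - 5)*(d - 2)^2*(d - 3)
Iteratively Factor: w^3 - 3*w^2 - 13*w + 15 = (w - 1)*(w^2 - 2*w - 15) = (w - 1)*(w + 3)*(w - 5)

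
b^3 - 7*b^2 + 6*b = b*(b - 6)*(b - 1)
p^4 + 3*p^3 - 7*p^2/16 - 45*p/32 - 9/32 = (p - 3/4)*(p + 1/4)*(p + 1/2)*(p + 3)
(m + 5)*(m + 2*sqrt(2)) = m^2 + 2*sqrt(2)*m + 5*m + 10*sqrt(2)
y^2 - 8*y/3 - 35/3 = (y - 5)*(y + 7/3)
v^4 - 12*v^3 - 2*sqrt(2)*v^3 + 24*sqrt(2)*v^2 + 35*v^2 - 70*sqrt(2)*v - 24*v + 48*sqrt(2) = (v - 8)*(v - 3)*(v - 1)*(v - 2*sqrt(2))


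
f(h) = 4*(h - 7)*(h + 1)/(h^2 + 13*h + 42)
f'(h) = 4*(-2*h - 13)*(h - 7)*(h + 1)/(h^2 + 13*h + 42)^2 + 4*(h - 7)/(h^2 + 13*h + 42) + 4*(h + 1)/(h^2 + 13*h + 42)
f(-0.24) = -0.57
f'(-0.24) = -0.48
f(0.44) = -0.79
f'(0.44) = -0.20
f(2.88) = -0.73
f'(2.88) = 0.14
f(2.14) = -0.82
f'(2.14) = 0.10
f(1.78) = -0.85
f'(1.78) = 0.06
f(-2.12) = 2.16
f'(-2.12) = -3.16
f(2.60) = -0.77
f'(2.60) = 0.13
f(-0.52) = -0.41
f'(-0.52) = -0.66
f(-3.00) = 6.67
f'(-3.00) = -7.89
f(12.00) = 0.76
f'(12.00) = 0.13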